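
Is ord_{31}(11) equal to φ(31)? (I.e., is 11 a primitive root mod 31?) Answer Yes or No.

φ(31) = 31 − 1 = 30 = 2 · 3 · 5.
It suffices to check that the order of 11 is not a proper divisor of 30: compute 11^(30/q) for q ∈ {2, 3, 5}.
11^15 ≡ 30 (mod 31)  [q = 2: ≢ 1 ✓]
11^10 ≡ 5 (mod 31)  [q = 3: ≢ 1 ✓]
11^6 ≡ 4 (mod 31)  [q = 5: ≢ 1 ✓]
All checks pass, so 11 has order 30 and is a primitive root modulo 31.

Yes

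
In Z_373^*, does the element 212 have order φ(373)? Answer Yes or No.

φ(373) = 373 − 1 = 372 = 2^2 · 3 · 31.
Test 212^(372/q) mod 373 for each prime factor q of 372:
212^186 ≡ 372 (mod 373)  [q = 2: ≢ 1 ✓]
212^124 ≡ 1 (mod 373)  [q = 3: ≡ 1 ✗]
212^12 ≡ 215 (mod 373)  [q = 31: ≢ 1 ✓]
Since 212^124 ≡ 1, the order of 212 divides 124 < 372, so 212 is not a primitive root.

No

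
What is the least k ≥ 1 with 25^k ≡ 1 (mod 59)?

29

ord(25) | φ(59) = 59 − 1 = 58 = 2 · 29.
Divisors of 58: 1, 2, 29, 58.
Test each divisor d:
25^1 ≡ 25 (mod 59)
25^2 ≡ 35 (mod 59)
25^29 ≡ 1 (mod 59) ✓
Hence ord(25) = 29.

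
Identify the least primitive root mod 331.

3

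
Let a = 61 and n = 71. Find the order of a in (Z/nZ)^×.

Since 61 ∈ (Z/71Z)^×, its order divides φ(71) = 71 − 1 = 70 = 2 · 5 · 7.
Divisors of 70: 1, 2, 5, 7, 10, 14, 35, 70.
Check 61^d mod 71 for each divisor in increasing order:
61^1 ≡ 61
61^2 ≡ 29
61^5 ≡ 39
61^7 ≡ 66
61^10 ≡ 30
61^14 ≡ 25
61^35 ≡ 70
61^70 ≡ 1
Hence ord(61) = 70.

70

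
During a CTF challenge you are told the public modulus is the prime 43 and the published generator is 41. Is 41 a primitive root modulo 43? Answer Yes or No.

No

φ(43) = 43 − 1 = 42 = 2 · 3 · 7.
Test 41^(42/q) mod 43 for each prime factor q of 42:
41^21 ≡ 1 (mod 43)  [q = 2: ≡ 1 ✗]
41^14 ≡ 1 (mod 43)  [q = 3: ≡ 1 ✗]
41^6 ≡ 21 (mod 43)  [q = 7: ≢ 1 ✓]
The check at q = 2 fails, so 41 generates a proper subgroup.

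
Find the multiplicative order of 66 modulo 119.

By Lagrange's theorem, ord_119(66) divides φ(119) = φ(7·17) = (7−1)·(17−1) = 6·16 = 96 = 2^5 · 3.
Divisors of 96: 1, 2, 3, 4, 6, 8, 12, 16, 24, 32, 48, 96.
Check 66^d mod 119 for each divisor in increasing order:
66^1 ≡ 66
66^2 ≡ 72
66^3 ≡ 111
66^4 ≡ 67
66^6 ≡ 64
66^8 ≡ 86
66^12 ≡ 50
66^16 ≡ 18
66^24 ≡ 1
Therefore the multiplicative order of 66 modulo 119 is 24.

24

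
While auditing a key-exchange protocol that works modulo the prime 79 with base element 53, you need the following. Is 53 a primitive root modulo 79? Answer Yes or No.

φ(79) = 79 − 1 = 78 = 2 · 3 · 13.
Test 53^(78/q) mod 79 for each prime factor q of 78:
53^39 ≡ 78 (mod 79)  [q = 2: ≢ 1 ✓]
53^26 ≡ 55 (mod 79)  [q = 3: ≢ 1 ✓]
53^6 ≡ 22 (mod 79)  [q = 13: ≢ 1 ✓]
Every test exponent gives a nontrivial residue, hence 53 generates the full group.

Yes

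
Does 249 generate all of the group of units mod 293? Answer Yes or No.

Yes

φ(293) = 293 − 1 = 292 = 2^2 · 73.
Test 249^(292/q) mod 293 for each prime factor q of 292:
249^146 ≡ 292 (mod 293)  [q = 2: ≢ 1 ✓]
249^4 ≡ 40 (mod 293)  [q = 73: ≢ 1 ✓]
Every test exponent gives a nontrivial residue, hence 249 generates the full group.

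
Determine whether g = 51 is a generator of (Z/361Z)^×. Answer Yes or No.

Yes

φ(361) = φ(19^2) = 19·(19−1) = 342 = 2 · 3^2 · 19.
51 is a primitive root mod 361 iff 51^(φ(361)/q) ≢ 1 for every prime q | φ(361), i.e. q ∈ {2, 3, 19}.
51^171 ≡ 360 (mod 361)  [q = 2: ≢ 1 ✓]
51^114 ≡ 68 (mod 361)  [q = 3: ≢ 1 ✓]
51^18 ≡ 229 (mod 361)  [q = 19: ≢ 1 ✓]
None equal 1, so ord_361(51) = 342: 51 is a primitive root.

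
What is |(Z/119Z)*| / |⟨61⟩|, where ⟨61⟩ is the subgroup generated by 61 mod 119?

2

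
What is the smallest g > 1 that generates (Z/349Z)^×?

φ(349) = 349 − 1 = 348 = 2^2 · 3 · 29.
g is a primitive root iff g^(348/q) ≢ 1 (mod 349) for each prime q ∈ {2, 3, 29}.
g = 2: 2^174 ≡ 348; 2^116 ≡ 226; 2^12 ≡ 257 — none is 1, so 2 is a primitive root.
The smallest primitive root modulo 349 is 2.

2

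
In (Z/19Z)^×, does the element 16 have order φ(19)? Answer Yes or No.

No

φ(19) = 19 − 1 = 18 = 2 · 3^2.
It suffices to check that the order of 16 is not a proper divisor of 18: compute 16^(18/q) for q ∈ {2, 3}.
16^9 ≡ 1 (mod 19)  [q = 2: ≡ 1 ✗]
16^6 ≡ 7 (mod 19)  [q = 3: ≢ 1 ✓]
Since 16^9 ≡ 1, the order of 16 divides 9 < 18, so 16 is not a primitive root.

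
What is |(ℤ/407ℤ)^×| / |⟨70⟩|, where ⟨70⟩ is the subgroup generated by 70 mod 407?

8

ord(70) | φ(407) = φ(11·37) = (11−1)·(37−1) = 10·36 = 360 = 2^3 · 3^2 · 5.
Divisors of 360: 1, 2, 3, 4, 5, 6, 8, 9, 10, 12, 15, 18, 20, 24, 30, 36, 40, 45, 60, 72, 90, 120, 180, 360.
Compute 70^d (mod 407) for the divisors d until we hit 1:
70^1 ≡ 70 (mod 407)
70^2 ≡ 16 (mod 407)
70^3 ≡ 306 (mod 407)
70^4 ≡ 256 (mod 407)
70^5 ≡ 12 (mod 407)
70^6 ≡ 26 (mod 407)
70^8 ≡ 9 (mod 407)
70^9 ≡ 223 (mod 407)
70^10 ≡ 144 (mod 407)
70^12 ≡ 269 (mod 407)
70^15 ≡ 100 (mod 407)
70^18 ≡ 75 (mod 407)
70^20 ≡ 386 (mod 407)
70^24 ≡ 322 (mod 407)
70^30 ≡ 232 (mod 407)
70^36 ≡ 334 (mod 407)
70^40 ≡ 34 (mod 407)
70^45 ≡ 1 (mod 407) ✓
The order of 70 is 45, so the subgroup it generates has 45 elements.
Index = |(Z/407Z)^×| / |⟨70⟩| = 360 / 45 = 8.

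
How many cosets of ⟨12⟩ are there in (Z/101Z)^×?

1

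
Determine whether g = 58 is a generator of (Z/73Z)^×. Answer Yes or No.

Yes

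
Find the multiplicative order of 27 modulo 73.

4

ord(27) | φ(73) = 73 − 1 = 72 = 2^3 · 3^2.
Divisors of 72: 1, 2, 3, 4, 6, 8, 9, 12, 18, 24, 36, 72.
Test each divisor d:
27^1 ≡ 27
27^2 ≡ 72
27^3 ≡ 46
27^4 ≡ 1
The smallest such exponent is 4, so the order of 27 is 4.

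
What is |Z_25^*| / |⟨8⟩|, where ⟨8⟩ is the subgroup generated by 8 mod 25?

1

ord(8) | φ(25) = φ(5^2) = 5·(5−1) = 20 = 2^2 · 5.
Divisors of 20: 1, 2, 4, 5, 10, 20.
Check 8^d mod 25 for each divisor in increasing order:
8^1 ≡ 8 (mod 25)
8^2 ≡ 14 (mod 25)
8^4 ≡ 21 (mod 25)
8^5 ≡ 18 (mod 25)
8^10 ≡ 24 (mod 25)
8^20 ≡ 1 (mod 25) ✓
So ord_25(8) = 20, hence |⟨8⟩| = 20.
Index = |(Z/25Z)^×| / |⟨8⟩| = 20 / 20 = 1.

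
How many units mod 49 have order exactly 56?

φ(49) = φ(7^2) = 7·(7−1) = 42 = 2 · 3 · 7.
(Z/49Z)^× is cyclic (|G| = 42); a cyclic group of order m has exactly φ(d) elements of each order d | m, and none otherwise.
56 does not divide 42, so no element of (Z/49Z)^× has order 56.

0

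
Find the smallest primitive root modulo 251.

φ(251) = 251 − 1 = 250 = 2 · 5^3.
Test candidates g = 2, 3, … against the prime factors q ∈ {2, 5} of φ(251): g is a generator iff g^(250/q) ≢ 1 for every such q.
g = 2: 2^125 ≡ 250; 2^50 ≡ 1 — hits 1, so not a primitive root.
g = 3: 3^125 ≡ 1 — hits 1, so not a primitive root.
g = 4: 4^125 ≡ 1 — hits 1, so not a primitive root.
g = 5: 5^125 ≡ 1 — hits 1, so not a primitive root.
g = 6: 6^125 ≡ 250; 6^50 ≡ 219 — none is 1, so 6 is a primitive root.
So 6 is the smallest generator of (Z/251Z)^×.

6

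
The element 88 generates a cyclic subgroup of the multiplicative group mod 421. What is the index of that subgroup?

1

ord(88) | φ(421) = 421 − 1 = 420 = 2^2 · 3 · 5 · 7.
Divisors of 420: 1, 2, 3, 4, 5, 6, 7, 10, 12, 14, 15, 20, 21, 28, 30, 35, 42, 60, 70, 84, 105, 140, 210, 420.
Check 88^d mod 421 for each divisor in increasing order:
88^1 ≡ 88 (mod 421)
88^2 ≡ 166 (mod 421)
88^3 ≡ 294 (mod 421)
88^4 ≡ 191 (mod 421)
88^5 ≡ 389 (mod 421)
88^6 ≡ 131 (mod 421)
88^7 ≡ 161 (mod 421)
88^10 ≡ 182 (mod 421)
88^12 ≡ 321 (mod 421)
88^14 ≡ 240 (mod 421)
88^15 ≡ 70 (mod 421)
88^20 ≡ 286 (mod 421)
88^21 ≡ 329 (mod 421)
88^28 ≡ 344 (mod 421)
88^30 ≡ 269 (mod 421)
88^35 ≡ 233 (mod 421)
88^42 ≡ 44 (mod 421)
88^60 ≡ 370 (mod 421)
88^70 ≡ 401 (mod 421)
88^84 ≡ 252 (mod 421)
88^105 ≡ 392 (mod 421)
88^140 ≡ 400 (mod 421)
88^210 ≡ 420 (mod 421)
88^420 ≡ 1 (mod 421) ✓
The order of 88 is 420, so the subgroup it generates has 420 elements.
[(Z/421Z)^× : ⟨88⟩] = 420/420 = 1.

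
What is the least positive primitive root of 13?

φ(13) = 13 − 1 = 12 = 2^2 · 3.
g is a primitive root iff g^(12/q) ≢ 1 (mod 13) for each prime q ∈ {2, 3}.
g = 2: 2^6 ≡ 12; 2^4 ≡ 3 — none is 1, so 2 is a primitive root.
So 2 is the smallest generator of (Z/13Z)^×.

2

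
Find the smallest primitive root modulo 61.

φ(61) = 61 − 1 = 60 = 2^2 · 3 · 5.
g is a primitive root iff g^(60/q) ≢ 1 (mod 61) for each prime q ∈ {2, 3, 5}.
g = 2: 2^30 ≡ 60; 2^20 ≡ 47; 2^12 ≡ 9 — none is 1, so 2 is a primitive root.
Hence the least primitive root of 61 is 2.

2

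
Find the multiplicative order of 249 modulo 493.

16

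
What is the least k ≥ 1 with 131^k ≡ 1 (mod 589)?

45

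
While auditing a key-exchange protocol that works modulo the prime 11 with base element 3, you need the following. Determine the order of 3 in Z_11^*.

5

ord(3) | φ(11) = 11 − 1 = 10 = 2 · 5.
Divisors of 10: 1, 2, 5, 10.
Compute 3^d (mod 11) for the divisors d until we hit 1:
3^1 ≡ 3 (mod 11)
3^2 ≡ 9 (mod 11)
3^5 ≡ 1 (mod 11) ✓
The smallest such exponent is 5, so the order of 3 is 5.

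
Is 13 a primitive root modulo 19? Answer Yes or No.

φ(19) = 19 − 1 = 18 = 2 · 3^2.
It suffices to check that the order of 13 is not a proper divisor of 18: compute 13^(18/q) for q ∈ {2, 3}.
13^9 ≡ 18 (mod 19)  [q = 2: ≢ 1 ✓]
13^6 ≡ 11 (mod 19)  [q = 3: ≢ 1 ✓]
Every test exponent gives a nontrivial residue, hence 13 generates the full group.

Yes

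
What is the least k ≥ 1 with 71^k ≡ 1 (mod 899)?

210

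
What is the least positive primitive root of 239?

7

φ(239) = 239 − 1 = 238 = 2 · 7 · 17.
Test candidates g = 2, 3, … against the prime factors q ∈ {2, 7, 17} of φ(239): g is a generator iff g^(238/q) ≢ 1 for every such q.
g = 2: 2^119 ≡ 1 — hits 1, so not a primitive root.
g = 3: 3^119 ≡ 1 — hits 1, so not a primitive root.
g = 4: 4^119 ≡ 1 — hits 1, so not a primitive root.
g = 5: 5^119 ≡ 1 — hits 1, so not a primitive root.
g = 6: 6^119 ≡ 1 — hits 1, so not a primitive root.
g = 7: 7^119 ≡ 238; 7^34 ≡ 24; 7^14 ≡ 211 — none is 1, so 7 is a primitive root.
The smallest primitive root modulo 239 is 7.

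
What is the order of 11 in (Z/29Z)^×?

By Lagrange's theorem, ord_29(11) divides φ(29) = 29 − 1 = 28 = 2^2 · 7.
Divisors of 28: 1, 2, 4, 7, 14, 28.
Evaluate successive powers at the divisors of 28:
11^1 ≡ 11 (mod 29)
11^2 ≡ 5 (mod 29)
11^4 ≡ 25 (mod 29)
11^7 ≡ 12 (mod 29)
11^14 ≡ 28 (mod 29)
11^28 ≡ 1 (mod 29) ✓
So ord_29(11) = 28.

28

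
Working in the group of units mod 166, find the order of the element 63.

41

The order of 63 must divide φ(166) = φ(2)·φ(83) = 1·82 = 82 = 2 · 41.
Divisors of 82: 1, 2, 41, 82.
Check 63^d mod 166 for each divisor in increasing order:
63^1 ≡ 63 (mod 166)
63^2 ≡ 151 (mod 166)
63^41 ≡ 1 (mod 166) ✓
Hence ord(63) = 41.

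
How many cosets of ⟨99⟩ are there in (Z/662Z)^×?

1

Since 99 ∈ (Z/662Z)^×, its order divides φ(662) = φ(2)·φ(331) = 1·330 = 330 = 2 · 3 · 5 · 11.
Divisors of 330: 1, 2, 3, 5, 6, 10, 11, 15, 22, 30, 33, 55, 66, 110, 165, 330.
Check 99^d mod 662 for each divisor in increasing order:
99^1 ≡ 99 (mod 662)
99^2 ≡ 533 (mod 662)
99^3 ≡ 469 (mod 662)
99^5 ≡ 403 (mod 662)
99^6 ≡ 177 (mod 662)
99^10 ≡ 219 (mod 662)
99^11 ≡ 497 (mod 662)
99^15 ≡ 211 (mod 662)
99^22 ≡ 83 (mod 662)
99^30 ≡ 167 (mod 662)
99^33 ≡ 207 (mod 662)
99^55 ≡ 631 (mod 662)
99^66 ≡ 481 (mod 662)
99^110 ≡ 299 (mod 662)
99^165 ≡ 661 (mod 662)
99^330 ≡ 1 (mod 662) ✓
So ord_662(99) = 330, hence |⟨99⟩| = 330.
The index is φ(662) / ord(99) = 330 / 330 = 1.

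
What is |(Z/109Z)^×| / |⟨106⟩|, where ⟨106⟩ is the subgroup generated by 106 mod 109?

2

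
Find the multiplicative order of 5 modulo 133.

Since 5 ∈ (Z/133Z)^×, its order divides φ(133) = φ(7·19) = (7−1)·(19−1) = 6·18 = 108 = 2^2 · 3^3.
Divisors of 108: 1, 2, 3, 4, 6, 9, 12, 18, 27, 36, 54, 108.
Evaluate successive powers at the divisors of 108:
5^1 ≡ 5 (mod 133)
5^2 ≡ 25 (mod 133)
5^3 ≡ 125 (mod 133)
5^4 ≡ 93 (mod 133)
5^6 ≡ 64 (mod 133)
5^9 ≡ 20 (mod 133)
5^12 ≡ 106 (mod 133)
5^18 ≡ 1 (mod 133) ✓
Therefore the multiplicative order of 5 modulo 133 is 18.

18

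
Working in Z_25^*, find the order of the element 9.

Since 9 ∈ (Z/25Z)^×, its order divides φ(25) = φ(5^2) = 5·(5−1) = 20 = 2^2 · 5.
Divisors of 20: 1, 2, 4, 5, 10, 20.
Evaluate successive powers at the divisors of 20:
9^1 ≡ 9
9^2 ≡ 6
9^4 ≡ 11
9^5 ≡ 24
9^10 ≡ 1
Hence ord(9) = 10.

10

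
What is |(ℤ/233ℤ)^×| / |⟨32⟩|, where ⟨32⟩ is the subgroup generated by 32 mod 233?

8

ord(32) | φ(233) = 233 − 1 = 232 = 2^3 · 29.
Divisors of 232: 1, 2, 4, 8, 29, 58, 116, 232.
Compute 32^d (mod 233) for the divisors d until we hit 1:
32^1 ≡ 32
32^2 ≡ 92
32^4 ≡ 76
32^8 ≡ 184
32^29 ≡ 1
So ord_233(32) = 29, hence |⟨32⟩| = 29.
Index = |(Z/233Z)^×| / |⟨32⟩| = 232 / 29 = 8.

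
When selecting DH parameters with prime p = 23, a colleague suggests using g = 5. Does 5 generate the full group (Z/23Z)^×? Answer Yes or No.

Yes

φ(23) = 23 − 1 = 22 = 2 · 11.
Test 5^(22/q) mod 23 for each prime factor q of 22:
5^11 ≡ 22 (mod 23)  [q = 2: ≢ 1 ✓]
5^2 ≡ 2 (mod 23)  [q = 11: ≢ 1 ✓]
All checks pass, so 5 has order 22 and is a primitive root modulo 23.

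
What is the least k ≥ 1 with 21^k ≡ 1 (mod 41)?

20

By Lagrange's theorem, ord_41(21) divides φ(41) = 41 − 1 = 40 = 2^3 · 5.
Divisors of 40: 1, 2, 4, 5, 8, 10, 20, 40.
Test each divisor d:
21^1 ≡ 21 (mod 41)
21^2 ≡ 31 (mod 41)
21^4 ≡ 18 (mod 41)
21^5 ≡ 9 (mod 41)
21^8 ≡ 37 (mod 41)
21^10 ≡ 40 (mod 41)
21^20 ≡ 1 (mod 41) ✓
So ord_41(21) = 20.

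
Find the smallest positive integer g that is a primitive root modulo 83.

φ(83) = 83 − 1 = 82 = 2 · 41.
g is a primitive root iff g^(82/q) ≢ 1 (mod 83) for each prime q ∈ {2, 41}.
g = 2: 2^41 ≡ 82; 2^2 ≡ 4 — none is 1, so 2 is a primitive root.
So 2 is the smallest generator of (Z/83Z)^×.

2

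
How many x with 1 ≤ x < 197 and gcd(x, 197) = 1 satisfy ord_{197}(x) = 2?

φ(197) = 197 − 1 = 196 = 2^2 · 7^2.
In a cyclic group of order 196, there are φ(d) elements of order d for each divisor d of 196, and zero for non-divisors.
2 | 196, and φ(2) = 2 − 1 = 1.

1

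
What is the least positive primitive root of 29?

2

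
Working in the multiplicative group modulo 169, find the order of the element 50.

156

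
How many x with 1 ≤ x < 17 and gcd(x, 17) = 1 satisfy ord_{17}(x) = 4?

2

φ(17) = 17 − 1 = 16 = 2^4.
Since (Z/17Z)^× is cyclic of order 16, the number of elements of order d is φ(d) when d | 16 and 0 otherwise.
4 = 2^2 divides 16, and φ(4) = 2.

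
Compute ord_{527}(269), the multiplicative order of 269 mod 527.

By Lagrange's theorem, ord_527(269) divides φ(527) = φ(17·31) = (17−1)·(31−1) = 16·30 = 480 = 2^5 · 3 · 5.
Divisors of 480: 1, 2, 3, 4, 5, 6, 8, 10, 12, 15, 16, 20, 24, 30, 32, 40, 48, 60, 80, 96, 120, 160, 240, 480.
Test each divisor d:
269^1 ≡ 269
269^2 ≡ 162
269^3 ≡ 364
269^4 ≡ 421
269^5 ≡ 471
269^6 ≡ 219
269^8 ≡ 169
269^10 ≡ 501
269^12 ≡ 4
269^15 ≡ 402
269^16 ≡ 103
269^20 ≡ 149
269^24 ≡ 16
269^30 ≡ 342
269^32 ≡ 69
269^40 ≡ 67
269^48 ≡ 256
269^60 ≡ 497
269^80 ≡ 273
269^96 ≡ 188
269^120 ≡ 373
269^160 ≡ 222
269^240 ≡ 1
The smallest such exponent is 240, so the order of 269 is 240.

240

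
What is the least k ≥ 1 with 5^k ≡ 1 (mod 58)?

14

Since 5 ∈ (Z/58Z)^×, its order divides φ(58) = φ(2)·φ(29) = 1·28 = 28 = 2^2 · 7.
Divisors of 28: 1, 2, 4, 7, 14, 28.
Test each divisor d:
5^1 ≡ 5 (mod 58)
5^2 ≡ 25 (mod 58)
5^4 ≡ 45 (mod 58)
5^7 ≡ 57 (mod 58)
5^14 ≡ 1 (mod 58) ✓
So ord_58(5) = 14.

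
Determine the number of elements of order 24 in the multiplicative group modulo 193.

φ(193) = 193 − 1 = 192 = 2^6 · 3.
In a cyclic group of order 192, there are φ(d) elements of order d for each divisor d of 192, and zero for non-divisors.
24 = 2^3 · 3 divides 192, and φ(24) = 8.

8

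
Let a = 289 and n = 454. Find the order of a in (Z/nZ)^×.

By Lagrange's theorem, ord_454(289) divides φ(454) = φ(2)·φ(227) = 1·226 = 226 = 2 · 113.
Divisors of 226: 1, 2, 113, 226.
Compute 289^d (mod 454) for the divisors d until we hit 1:
289^1 ≡ 289 (mod 454)
289^2 ≡ 439 (mod 454)
289^113 ≡ 1 (mod 454) ✓
So ord_454(289) = 113.

113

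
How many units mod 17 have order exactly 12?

φ(17) = 17 − 1 = 16 = 2^4.
Since (Z/17Z)^× is cyclic of order 16, the number of elements of order d is φ(d) when d | 16 and 0 otherwise.
Since 12 ∤ 16, the count is 0.

0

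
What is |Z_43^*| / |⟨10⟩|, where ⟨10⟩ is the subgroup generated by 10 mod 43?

2

The order of 10 must divide φ(43) = 43 − 1 = 42 = 2 · 3 · 7.
Divisors of 42: 1, 2, 3, 6, 7, 14, 21, 42.
Evaluate successive powers at the divisors of 42:
10^1 ≡ 10 (mod 43)
10^2 ≡ 14 (mod 43)
10^3 ≡ 11 (mod 43)
10^6 ≡ 35 (mod 43)
10^7 ≡ 6 (mod 43)
10^14 ≡ 36 (mod 43)
10^21 ≡ 1 (mod 43) ✓
The order of 10 is 21, so the subgroup it generates has 21 elements.
The index is φ(43) / ord(10) = 42 / 21 = 2.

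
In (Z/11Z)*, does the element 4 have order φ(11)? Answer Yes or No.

No

φ(11) = 11 − 1 = 10 = 2 · 5.
It suffices to check that the order of 4 is not a proper divisor of 10: compute 4^(10/q) for q ∈ {2, 5}.
4^5 ≡ 1 (mod 11)  [q = 2: ≡ 1 ✗]
4^2 ≡ 5 (mod 11)  [q = 5: ≢ 1 ✓]
The check at q = 2 fails, so 4 generates a proper subgroup.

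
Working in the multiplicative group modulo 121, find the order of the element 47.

55

ord(47) | φ(121) = φ(11^2) = 11·(11−1) = 110 = 2 · 5 · 11.
Divisors of 110: 1, 2, 5, 10, 11, 22, 55, 110.
Compute 47^d (mod 121) for the divisors d until we hit 1:
47^1 ≡ 47 (mod 121)
47^2 ≡ 31 (mod 121)
47^5 ≡ 34 (mod 121)
47^10 ≡ 67 (mod 121)
47^11 ≡ 3 (mod 121)
47^22 ≡ 9 (mod 121)
47^55 ≡ 1 (mod 121) ✓
The smallest such exponent is 55, so the order of 47 is 55.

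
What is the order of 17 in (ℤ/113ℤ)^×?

ord(17) | φ(113) = 113 − 1 = 112 = 2^4 · 7.
Divisors of 112: 1, 2, 4, 7, 8, 14, 16, 28, 56, 112.
Compute 17^d (mod 113) for the divisors d until we hit 1:
17^1 ≡ 17 (mod 113)
17^2 ≡ 63 (mod 113)
17^4 ≡ 14 (mod 113)
17^7 ≡ 78 (mod 113)
17^8 ≡ 83 (mod 113)
17^14 ≡ 95 (mod 113)
17^16 ≡ 109 (mod 113)
17^28 ≡ 98 (mod 113)
17^56 ≡ 112 (mod 113)
17^112 ≡ 1 (mod 113) ✓
The smallest such exponent is 112, so the order of 17 is 112.

112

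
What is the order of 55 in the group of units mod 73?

9

ord(55) | φ(73) = 73 − 1 = 72 = 2^3 · 3^2.
Divisors of 72: 1, 2, 3, 4, 6, 8, 9, 12, 18, 24, 36, 72.
Test each divisor d:
55^1 ≡ 55
55^2 ≡ 32
55^3 ≡ 8
55^4 ≡ 2
55^6 ≡ 64
55^8 ≡ 4
55^9 ≡ 1
So ord_73(55) = 9.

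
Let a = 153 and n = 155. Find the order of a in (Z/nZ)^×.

By Lagrange's theorem, ord_155(153) divides φ(155) = φ(5·31) = (5−1)·(31−1) = 4·30 = 120 = 2^3 · 3 · 5.
Divisors of 120: 1, 2, 3, 4, 5, 6, 8, 10, 12, 15, 20, 24, 30, 40, 60, 120.
Check 153^d mod 155 for each divisor in increasing order:
153^1 ≡ 153 (mod 155)
153^2 ≡ 4 (mod 155)
153^3 ≡ 147 (mod 155)
153^4 ≡ 16 (mod 155)
153^5 ≡ 123 (mod 155)
153^6 ≡ 64 (mod 155)
153^8 ≡ 101 (mod 155)
153^10 ≡ 94 (mod 155)
153^12 ≡ 66 (mod 155)
153^15 ≡ 92 (mod 155)
153^20 ≡ 1 (mod 155) ✓
Hence ord(153) = 20.

20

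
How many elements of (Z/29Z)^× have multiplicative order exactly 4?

2

φ(29) = 29 − 1 = 28 = 2^2 · 7.
(Z/29Z)^× is cyclic (|G| = 28); a cyclic group of order m has exactly φ(d) elements of each order d | m, and none otherwise.
4 = 2^2 divides 28, and φ(4) = 2.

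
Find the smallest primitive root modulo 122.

7

φ(122) = φ(2)·φ(61) = 1·60 = 60 = 2^2 · 3 · 5.
Test candidates g = 2, 3, … against the prime factors q ∈ {2, 3, 5} of φ(122): g is a generator iff g^(60/q) ≢ 1 for every such q.
g = 2: gcd(2, 122) = 2 > 1, not a unit — skip.
g = 3: 3^30 ≡ 1 — hits 1, so not a primitive root.
g = 4: gcd(4, 122) = 2 > 1, not a unit — skip.
g = 5: 5^30 ≡ 1 — hits 1, so not a primitive root.
g = 6: gcd(6, 122) = 2 > 1, not a unit — skip.
g = 7: 7^30 ≡ 121; 7^20 ≡ 47; 7^12 ≡ 95 — none is 1, so 7 is a primitive root.
So 7 is the smallest generator of (Z/122Z)^×.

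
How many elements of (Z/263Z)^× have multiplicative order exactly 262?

130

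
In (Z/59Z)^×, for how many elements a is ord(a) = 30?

0

φ(59) = 59 − 1 = 58 = 2 · 29.
(Z/59Z)^× is cyclic (|G| = 58); a cyclic group of order m has exactly φ(d) elements of each order d | m, and none otherwise.
30 does not divide 58, so no element of (Z/59Z)^× has order 30.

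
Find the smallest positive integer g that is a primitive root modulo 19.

φ(19) = 19 − 1 = 18 = 2 · 3^2.
Test candidates g = 2, 3, … against the prime factors q ∈ {2, 3} of φ(19): g is a generator iff g^(18/q) ≢ 1 for every such q.
g = 2: 2^9 ≡ 18; 2^6 ≡ 7 — none is 1, so 2 is a primitive root.
The smallest primitive root modulo 19 is 2.

2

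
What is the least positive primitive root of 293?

φ(293) = 293 − 1 = 292 = 2^2 · 73.
Test candidates g = 2, 3, … against the prime factors q ∈ {2, 73} of φ(293): g is a generator iff g^(292/q) ≢ 1 for every such q.
g = 2: 2^146 ≡ 292; 2^4 ≡ 16 — none is 1, so 2 is a primitive root.
Hence the least primitive root of 293 is 2.

2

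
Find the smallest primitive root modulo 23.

5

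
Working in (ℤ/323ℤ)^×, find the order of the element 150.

144

Since 150 ∈ (Z/323Z)^×, its order divides φ(323) = φ(17·19) = (17−1)·(19−1) = 16·18 = 288 = 2^5 · 3^2.
Divisors of 288: 1, 2, 3, 4, 6, 8, 9, 12, 16, 18, 24, 32, 36, 48, 72, 96, 144, 288.
Check 150^d mod 323 for each divisor in increasing order:
150^1 ≡ 150 (mod 323)
150^2 ≡ 213 (mod 323)
150^3 ≡ 296 (mod 323)
150^4 ≡ 149 (mod 323)
150^6 ≡ 83 (mod 323)
150^8 ≡ 237 (mod 323)
150^9 ≡ 20 (mod 323)
150^12 ≡ 106 (mod 323)
150^16 ≡ 290 (mod 323)
150^18 ≡ 77 (mod 323)
150^24 ≡ 254 (mod 323)
150^32 ≡ 120 (mod 323)
150^36 ≡ 115 (mod 323)
150^48 ≡ 239 (mod 323)
150^72 ≡ 305 (mod 323)
150^96 ≡ 273 (mod 323)
150^144 ≡ 1 (mod 323) ✓
Hence ord(150) = 144.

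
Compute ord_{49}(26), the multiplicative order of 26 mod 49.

42

The order of 26 must divide φ(49) = φ(7^2) = 7·(7−1) = 42 = 2 · 3 · 7.
Divisors of 42: 1, 2, 3, 6, 7, 14, 21, 42.
Test each divisor d:
26^1 ≡ 26 (mod 49)
26^2 ≡ 39 (mod 49)
26^3 ≡ 34 (mod 49)
26^6 ≡ 29 (mod 49)
26^7 ≡ 19 (mod 49)
26^14 ≡ 18 (mod 49)
26^21 ≡ 48 (mod 49)
26^42 ≡ 1 (mod 49) ✓
Hence ord(26) = 42.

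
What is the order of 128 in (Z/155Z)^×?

20

The order of 128 must divide φ(155) = φ(5·31) = (5−1)·(31−1) = 4·30 = 120 = 2^3 · 3 · 5.
Divisors of 120: 1, 2, 3, 4, 5, 6, 8, 10, 12, 15, 20, 24, 30, 40, 60, 120.
Check 128^d mod 155 for each divisor in increasing order:
128^1 ≡ 128 (mod 155)
128^2 ≡ 109 (mod 155)
128^3 ≡ 2 (mod 155)
128^4 ≡ 101 (mod 155)
128^5 ≡ 63 (mod 155)
128^6 ≡ 4 (mod 155)
128^8 ≡ 126 (mod 155)
128^10 ≡ 94 (mod 155)
128^12 ≡ 16 (mod 155)
128^15 ≡ 32 (mod 155)
128^20 ≡ 1 (mod 155) ✓
Therefore the multiplicative order of 128 modulo 155 is 20.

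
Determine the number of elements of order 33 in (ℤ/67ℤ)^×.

φ(67) = 67 − 1 = 66 = 2 · 3 · 11.
Since (Z/67Z)^× is cyclic of order 66, the number of elements of order d is φ(d) when d | 66 and 0 otherwise.
33 = 3 · 11 divides 66, and φ(33) = 20.

20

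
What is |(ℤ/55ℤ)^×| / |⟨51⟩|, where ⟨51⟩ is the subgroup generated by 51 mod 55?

4

The order of 51 must divide φ(55) = φ(5·11) = (5−1)·(11−1) = 4·10 = 40 = 2^3 · 5.
Divisors of 40: 1, 2, 4, 5, 8, 10, 20, 40.
Check 51^d mod 55 for each divisor in increasing order:
51^1 ≡ 51 (mod 55)
51^2 ≡ 16 (mod 55)
51^4 ≡ 36 (mod 55)
51^5 ≡ 21 (mod 55)
51^8 ≡ 31 (mod 55)
51^10 ≡ 1 (mod 55) ✓
Thus |⟨51⟩| = ord(51) = 10.
Index = |(Z/55Z)^×| / |⟨51⟩| = 40 / 10 = 4.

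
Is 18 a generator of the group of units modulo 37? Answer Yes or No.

φ(37) = 37 − 1 = 36 = 2^2 · 3^2.
18 is a primitive root mod 37 iff 18^(φ(37)/q) ≢ 1 for every prime q | φ(37), i.e. q ∈ {2, 3}.
18^18 ≡ 36 (mod 37)  [q = 2: ≢ 1 ✓]
18^12 ≡ 10 (mod 37)  [q = 3: ≢ 1 ✓]
None equal 1, so ord_37(18) = 36: 18 is a primitive root.

Yes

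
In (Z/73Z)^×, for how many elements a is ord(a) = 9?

φ(73) = 73 − 1 = 72 = 2^3 · 3^2.
(Z/73Z)^× is cyclic (|G| = 72); a cyclic group of order m has exactly φ(d) elements of each order d | m, and none otherwise.
9 = 3^2 divides 72, and φ(9) = 6.

6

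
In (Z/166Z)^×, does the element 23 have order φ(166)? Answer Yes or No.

No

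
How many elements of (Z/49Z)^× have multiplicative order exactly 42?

12

φ(49) = φ(7^2) = 7·(7−1) = 42 = 2 · 3 · 7.
In a cyclic group of order 42, there are φ(d) elements of order d for each divisor d of 42, and zero for non-divisors.
42 = 2 · 3 · 7 divides 42, and φ(42) = 12.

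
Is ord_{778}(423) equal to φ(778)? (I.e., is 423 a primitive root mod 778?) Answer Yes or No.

φ(778) = φ(2)·φ(389) = 1·388 = 388 = 2^2 · 97.
An element g generates (Z/778Z)^× iff g^(388/q) ≢ 1 (mod 778) for each prime q ∈ {2, 97}.
423^194 ≡ 777 (mod 778)  [q = 2: ≢ 1 ✓]
423^4 ≡ 121 (mod 778)  [q = 97: ≢ 1 ✓]
None equal 1, so ord_778(423) = 388: 423 is a primitive root.

Yes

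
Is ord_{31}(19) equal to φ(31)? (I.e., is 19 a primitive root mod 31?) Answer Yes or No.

No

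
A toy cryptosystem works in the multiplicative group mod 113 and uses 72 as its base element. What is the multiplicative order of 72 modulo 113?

56

ord(72) | φ(113) = 113 − 1 = 112 = 2^4 · 7.
Divisors of 112: 1, 2, 4, 7, 8, 14, 16, 28, 56, 112.
Test each divisor d:
72^1 ≡ 72
72^2 ≡ 99
72^4 ≡ 83
72^7 ≡ 69
72^8 ≡ 109
72^14 ≡ 15
72^16 ≡ 16
72^28 ≡ 112
72^56 ≡ 1
So ord_113(72) = 56.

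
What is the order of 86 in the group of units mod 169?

ord(86) | φ(169) = φ(13^2) = 13·(13−1) = 156 = 2^2 · 3 · 13.
Divisors of 156: 1, 2, 3, 4, 6, 12, 13, 26, 39, 52, 78, 156.
Test each divisor d:
86^1 ≡ 86 (mod 169)
86^2 ≡ 129 (mod 169)
86^3 ≡ 109 (mod 169)
86^4 ≡ 79 (mod 169)
86^6 ≡ 51 (mod 169)
86^12 ≡ 66 (mod 169)
86^13 ≡ 99 (mod 169)
86^26 ≡ 168 (mod 169)
86^39 ≡ 70 (mod 169)
86^52 ≡ 1 (mod 169) ✓
Hence ord(86) = 52.

52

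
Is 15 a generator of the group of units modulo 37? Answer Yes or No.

φ(37) = 37 − 1 = 36 = 2^2 · 3^2.
Test 15^(36/q) mod 37 for each prime factor q of 36:
15^18 ≡ 36 (mod 37)  [q = 2: ≢ 1 ✓]
15^12 ≡ 26 (mod 37)  [q = 3: ≢ 1 ✓]
None equal 1, so ord_37(15) = 36: 15 is a primitive root.

Yes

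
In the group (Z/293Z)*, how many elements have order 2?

1

φ(293) = 293 − 1 = 292 = 2^2 · 73.
(Z/293Z)^× is cyclic (|G| = 292); a cyclic group of order m has exactly φ(d) elements of each order d | m, and none otherwise.
2 | 292, and φ(2) = 2 − 1 = 1.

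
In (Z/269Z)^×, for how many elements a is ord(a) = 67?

66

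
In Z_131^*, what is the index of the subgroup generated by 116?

1

Since 116 ∈ (Z/131Z)^×, its order divides φ(131) = 131 − 1 = 130 = 2 · 5 · 13.
Divisors of 130: 1, 2, 5, 10, 13, 26, 65, 130.
Test each divisor d:
116^1 ≡ 116 (mod 131)
116^2 ≡ 94 (mod 131)
116^5 ≡ 32 (mod 131)
116^10 ≡ 107 (mod 131)
116^13 ≡ 42 (mod 131)
116^26 ≡ 61 (mod 131)
116^65 ≡ 130 (mod 131)
116^130 ≡ 1 (mod 131) ✓
The order of 116 is 130, so the subgroup it generates has 130 elements.
The index is φ(131) / ord(116) = 130 / 130 = 1.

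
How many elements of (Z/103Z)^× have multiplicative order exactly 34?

16

φ(103) = 103 − 1 = 102 = 2 · 3 · 17.
In a cyclic group of order 102, there are φ(d) elements of order d for each divisor d of 102, and zero for non-divisors.
34 = 2 · 17 divides 102, and φ(34) = 16.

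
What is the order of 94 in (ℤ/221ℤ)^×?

The order of 94 must divide φ(221) = φ(13·17) = (13−1)·(17−1) = 12·16 = 192 = 2^6 · 3.
Divisors of 192: 1, 2, 3, 4, 6, 8, 12, 16, 24, 32, 48, 64, 96, 192.
Compute 94^d (mod 221) for the divisors d until we hit 1:
94^1 ≡ 94
94^2 ≡ 217
94^3 ≡ 66
94^4 ≡ 16
94^6 ≡ 157
94^8 ≡ 35
94^12 ≡ 118
94^16 ≡ 120
94^24 ≡ 1
So ord_221(94) = 24.

24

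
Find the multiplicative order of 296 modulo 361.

57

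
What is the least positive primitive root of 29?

φ(29) = 29 − 1 = 28 = 2^2 · 7.
Test candidates g = 2, 3, … against the prime factors q ∈ {2, 7} of φ(29): g is a generator iff g^(28/q) ≢ 1 for every such q.
g = 2: 2^14 ≡ 28; 2^4 ≡ 16 — none is 1, so 2 is a primitive root.
So 2 is the smallest generator of (Z/29Z)^×.

2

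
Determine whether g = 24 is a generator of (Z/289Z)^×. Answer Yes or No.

Yes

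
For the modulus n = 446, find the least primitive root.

3

φ(446) = φ(2)·φ(223) = 1·222 = 222 = 2 · 3 · 37.
g is a primitive root iff g^(222/q) ≢ 1 (mod 446) for each prime q ∈ {2, 3, 37}.
g = 2: gcd(2, 446) = 2 > 1, not a unit — skip.
g = 3: 3^111 ≡ 445; 3^74 ≡ 183; 3^6 ≡ 283 — none is 1, so 3 is a primitive root.
So 3 is the smallest generator of (Z/446Z)^×.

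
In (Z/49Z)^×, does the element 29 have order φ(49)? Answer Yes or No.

No

φ(49) = φ(7^2) = 7·(7−1) = 42 = 2 · 3 · 7.
Test 29^(42/q) mod 49 for each prime factor q of 42:
29^21 ≡ 1 (mod 49)  [q = 2: ≡ 1 ✗]
29^14 ≡ 1 (mod 49)  [q = 3: ≡ 1 ✗]
29^6 ≡ 22 (mod 49)  [q = 7: ≢ 1 ✓]
The check at q = 2 fails, so 29 generates a proper subgroup.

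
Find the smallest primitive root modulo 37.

φ(37) = 37 − 1 = 36 = 2^2 · 3^2.
g is a primitive root iff g^(36/q) ≢ 1 (mod 37) for each prime q ∈ {2, 3}.
g = 2: 2^18 ≡ 36; 2^12 ≡ 26 — none is 1, so 2 is a primitive root.
So 2 is the smallest generator of (Z/37Z)^×.

2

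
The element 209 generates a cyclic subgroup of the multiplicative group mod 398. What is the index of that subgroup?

2

The order of 209 must divide φ(398) = φ(2)·φ(199) = 1·198 = 198 = 2 · 3^2 · 11.
Divisors of 198: 1, 2, 3, 6, 9, 11, 18, 22, 33, 66, 99, 198.
Check 209^d mod 398 for each divisor in increasing order:
209^1 ≡ 209 (mod 398)
209^2 ≡ 299 (mod 398)
209^3 ≡ 5 (mod 398)
209^6 ≡ 25 (mod 398)
209^9 ≡ 125 (mod 398)
209^11 ≡ 361 (mod 398)
209^18 ≡ 103 (mod 398)
209^22 ≡ 175 (mod 398)
209^33 ≡ 291 (mod 398)
209^66 ≡ 305 (mod 398)
209^99 ≡ 1 (mod 398) ✓
The order of 209 is 99, so the subgroup it generates has 99 elements.
The index is φ(398) / ord(209) = 198 / 99 = 2.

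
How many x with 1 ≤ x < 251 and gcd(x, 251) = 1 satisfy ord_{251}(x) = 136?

0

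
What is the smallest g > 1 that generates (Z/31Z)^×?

3

φ(31) = 31 − 1 = 30 = 2 · 3 · 5.
g is a primitive root iff g^(30/q) ≢ 1 (mod 31) for each prime q ∈ {2, 3, 5}.
g = 2: 2^15 ≡ 1 — hits 1, so not a primitive root.
g = 3: 3^15 ≡ 30; 3^10 ≡ 25; 3^6 ≡ 16 — none is 1, so 3 is a primitive root.
Hence the least primitive root of 31 is 3.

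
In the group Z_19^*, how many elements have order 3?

2

φ(19) = 19 − 1 = 18 = 2 · 3^2.
In a cyclic group of order 18, there are φ(d) elements of order d for each divisor d of 18, and zero for non-divisors.
3 | 18, and φ(3) = 3 − 1 = 2.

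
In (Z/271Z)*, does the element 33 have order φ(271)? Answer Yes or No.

No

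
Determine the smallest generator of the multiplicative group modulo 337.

φ(337) = 337 − 1 = 336 = 2^4 · 3 · 7.
Test candidates g = 2, 3, … against the prime factors q ∈ {2, 3, 7} of φ(337): g is a generator iff g^(336/q) ≢ 1 for every such q.
g = 2: 2^168 ≡ 1 — hits 1, so not a primitive root.
g = 3: 3^168 ≡ 1 — hits 1, so not a primitive root.
g = 4: 4^168 ≡ 1 — hits 1, so not a primitive root.
g = 5: 5^168 ≡ 336; 5^112 ≡ 1 — hits 1, so not a primitive root.
g = 6: 6^168 ≡ 1 — hits 1, so not a primitive root.
g = 7: 7^168 ≡ 1 — hits 1, so not a primitive root.
g = 8: 8^168 ≡ 1 — hits 1, so not a primitive root.
g = 9: 9^168 ≡ 1 — hits 1, so not a primitive root.
g = 10: 10^168 ≡ 336; 10^112 ≡ 128; 10^48 ≡ 175 — none is 1, so 10 is a primitive root.
So 10 is the smallest generator of (Z/337Z)^×.

10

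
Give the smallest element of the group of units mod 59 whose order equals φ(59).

φ(59) = 59 − 1 = 58 = 2 · 29.
Test candidates g = 2, 3, … against the prime factors q ∈ {2, 29} of φ(59): g is a generator iff g^(58/q) ≢ 1 for every such q.
g = 2: 2^29 ≡ 58; 2^2 ≡ 4 — none is 1, so 2 is a primitive root.
The smallest primitive root modulo 59 is 2.

2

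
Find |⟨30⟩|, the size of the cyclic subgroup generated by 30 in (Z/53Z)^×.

4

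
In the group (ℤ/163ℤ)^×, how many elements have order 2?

φ(163) = 163 − 1 = 162 = 2 · 3^4.
(Z/163Z)^× is cyclic (|G| = 162); a cyclic group of order m has exactly φ(d) elements of each order d | m, and none otherwise.
2 | 162, and φ(2) = 2 − 1 = 1.

1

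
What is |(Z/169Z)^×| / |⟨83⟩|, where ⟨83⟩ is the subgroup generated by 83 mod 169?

The order of 83 must divide φ(169) = φ(13^2) = 13·(13−1) = 156 = 2^2 · 3 · 13.
Divisors of 156: 1, 2, 3, 4, 6, 12, 13, 26, 39, 52, 78, 156.
Test each divisor d:
83^1 ≡ 83 (mod 169)
83^2 ≡ 129 (mod 169)
83^3 ≡ 60 (mod 169)
83^4 ≡ 79 (mod 169)
83^6 ≡ 51 (mod 169)
83^12 ≡ 66 (mod 169)
83^13 ≡ 70 (mod 169)
83^26 ≡ 168 (mod 169)
83^39 ≡ 99 (mod 169)
83^52 ≡ 1 (mod 169) ✓
The order of 83 is 52, so the subgroup it generates has 52 elements.
[(Z/169Z)^× : ⟨83⟩] = 156/52 = 3.

3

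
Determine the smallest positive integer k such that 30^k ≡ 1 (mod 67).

6

The order of 30 must divide φ(67) = 67 − 1 = 66 = 2 · 3 · 11.
Divisors of 66: 1, 2, 3, 6, 11, 22, 33, 66.
Test each divisor d:
30^1 ≡ 30 (mod 67)
30^2 ≡ 29 (mod 67)
30^3 ≡ 66 (mod 67)
30^6 ≡ 1 (mod 67) ✓
So ord_67(30) = 6.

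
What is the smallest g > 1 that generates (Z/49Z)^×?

φ(49) = φ(7^2) = 7·(7−1) = 42 = 2 · 3 · 7.
Test candidates g = 2, 3, … against the prime factors q ∈ {2, 3, 7} of φ(49): g is a generator iff g^(42/q) ≢ 1 for every such q.
g = 2: 2^21 ≡ 1 — hits 1, so not a primitive root.
g = 3: 3^21 ≡ 48; 3^14 ≡ 30; 3^6 ≡ 43 — none is 1, so 3 is a primitive root.
So 3 is the smallest generator of (Z/49Z)^×.

3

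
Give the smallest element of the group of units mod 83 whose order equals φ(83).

φ(83) = 83 − 1 = 82 = 2 · 41.
g is a primitive root iff g^(82/q) ≢ 1 (mod 83) for each prime q ∈ {2, 41}.
g = 2: 2^41 ≡ 82; 2^2 ≡ 4 — none is 1, so 2 is a primitive root.
The smallest primitive root modulo 83 is 2.

2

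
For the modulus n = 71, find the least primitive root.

7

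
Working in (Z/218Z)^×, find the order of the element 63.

By Lagrange's theorem, ord_218(63) divides φ(218) = φ(2)·φ(109) = 1·108 = 108 = 2^2 · 3^3.
Divisors of 108: 1, 2, 3, 4, 6, 9, 12, 18, 27, 36, 54, 108.
Evaluate successive powers at the divisors of 108:
63^1 ≡ 63 (mod 218)
63^2 ≡ 45 (mod 218)
63^3 ≡ 1 (mod 218) ✓
So ord_218(63) = 3.

3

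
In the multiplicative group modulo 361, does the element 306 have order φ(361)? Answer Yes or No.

φ(361) = φ(19^2) = 19·(19−1) = 342 = 2 · 3^2 · 19.
An element g generates (Z/361Z)^× iff g^(342/q) ≢ 1 (mod 361) for each prime q ∈ {2, 3, 19}.
306^171 ≡ 360 (mod 361)  [q = 2: ≢ 1 ✓]
306^114 ≡ 292 (mod 361)  [q = 3: ≢ 1 ✓]
306^18 ≡ 267 (mod 361)  [q = 19: ≢ 1 ✓]
All checks pass, so 306 has order 342 and is a primitive root modulo 361.

Yes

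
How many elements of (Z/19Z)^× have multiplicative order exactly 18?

6

φ(19) = 19 − 1 = 18 = 2 · 3^2.
Since (Z/19Z)^× is cyclic of order 18, the number of elements of order d is φ(d) when d | 18 and 0 otherwise.
18 = 2 · 3^2 divides 18, and φ(18) = 6.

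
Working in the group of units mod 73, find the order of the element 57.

18

By Lagrange's theorem, ord_73(57) divides φ(73) = 73 − 1 = 72 = 2^3 · 3^2.
Divisors of 72: 1, 2, 3, 4, 6, 8, 9, 12, 18, 24, 36, 72.
Evaluate successive powers at the divisors of 72:
57^1 ≡ 57
57^2 ≡ 37
57^3 ≡ 65
57^4 ≡ 55
57^6 ≡ 64
57^8 ≡ 32
57^9 ≡ 72
57^12 ≡ 8
57^18 ≡ 1
The smallest such exponent is 18, so the order of 57 is 18.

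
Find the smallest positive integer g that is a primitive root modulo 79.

3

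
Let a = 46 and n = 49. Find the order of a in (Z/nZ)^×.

21

By Lagrange's theorem, ord_49(46) divides φ(49) = φ(7^2) = 7·(7−1) = 42 = 2 · 3 · 7.
Divisors of 42: 1, 2, 3, 6, 7, 14, 21, 42.
Check 46^d mod 49 for each divisor in increasing order:
46^1 ≡ 46 (mod 49)
46^2 ≡ 9 (mod 49)
46^3 ≡ 22 (mod 49)
46^6 ≡ 43 (mod 49)
46^7 ≡ 18 (mod 49)
46^14 ≡ 30 (mod 49)
46^21 ≡ 1 (mod 49) ✓
The smallest such exponent is 21, so the order of 46 is 21.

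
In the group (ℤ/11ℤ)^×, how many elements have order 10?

φ(11) = 11 − 1 = 10 = 2 · 5.
In a cyclic group of order 10, there are φ(d) elements of order d for each divisor d of 10, and zero for non-divisors.
10 = 2 · 5 divides 10, and φ(10) = 4.

4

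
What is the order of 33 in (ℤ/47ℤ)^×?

Since 33 ∈ (Z/47Z)^×, its order divides φ(47) = 47 − 1 = 46 = 2 · 23.
Divisors of 46: 1, 2, 23, 46.
Compute 33^d (mod 47) for the divisors d until we hit 1:
33^1 ≡ 33 (mod 47)
33^2 ≡ 8 (mod 47)
33^23 ≡ 46 (mod 47)
33^46 ≡ 1 (mod 47) ✓
So ord_47(33) = 46.

46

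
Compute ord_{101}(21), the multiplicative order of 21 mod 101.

By Lagrange's theorem, ord_101(21) divides φ(101) = 101 − 1 = 100 = 2^2 · 5^2.
Divisors of 100: 1, 2, 4, 5, 10, 20, 25, 50, 100.
Test each divisor d:
21^1 ≡ 21 (mod 101)
21^2 ≡ 37 (mod 101)
21^4 ≡ 56 (mod 101)
21^5 ≡ 65 (mod 101)
21^10 ≡ 84 (mod 101)
21^20 ≡ 87 (mod 101)
21^25 ≡ 100 (mod 101)
21^50 ≡ 1 (mod 101) ✓
Therefore the multiplicative order of 21 modulo 101 is 50.

50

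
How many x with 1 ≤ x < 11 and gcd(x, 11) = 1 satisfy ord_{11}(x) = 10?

4

φ(11) = 11 − 1 = 10 = 2 · 5.
(Z/11Z)^× is cyclic (|G| = 10); a cyclic group of order m has exactly φ(d) elements of each order d | m, and none otherwise.
10 = 2 · 5 divides 10, and φ(10) = 4.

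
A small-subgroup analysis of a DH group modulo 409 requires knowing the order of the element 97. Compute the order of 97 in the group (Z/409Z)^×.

ord(97) | φ(409) = 409 − 1 = 408 = 2^3 · 3 · 17.
Divisors of 408: 1, 2, 3, 4, 6, 8, 12, 17, 24, 34, 51, 68, 102, 136, 204, 408.
Compute 97^d (mod 409) for the divisors d until we hit 1:
97^1 ≡ 97
97^2 ≡ 2
97^3 ≡ 194
97^4 ≡ 4
97^6 ≡ 8
97^8 ≡ 16
97^12 ≡ 64
97^17 ≡ 292
97^24 ≡ 6
97^34 ≡ 192
97^51 ≡ 31
97^68 ≡ 54
97^102 ≡ 143
97^136 ≡ 53
97^204 ≡ 408
97^408 ≡ 1
Therefore the multiplicative order of 97 modulo 409 is 408.

408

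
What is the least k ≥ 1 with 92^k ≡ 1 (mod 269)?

134

By Lagrange's theorem, ord_269(92) divides φ(269) = 269 − 1 = 268 = 2^2 · 67.
Divisors of 268: 1, 2, 4, 67, 134, 268.
Check 92^d mod 269 for each divisor in increasing order:
92^1 ≡ 92 (mod 269)
92^2 ≡ 125 (mod 269)
92^4 ≡ 23 (mod 269)
92^67 ≡ 268 (mod 269)
92^134 ≡ 1 (mod 269) ✓
Therefore the multiplicative order of 92 modulo 269 is 134.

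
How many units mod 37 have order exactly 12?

φ(37) = 37 − 1 = 36 = 2^2 · 3^2.
(Z/37Z)^× is cyclic (|G| = 36); a cyclic group of order m has exactly φ(d) elements of each order d | m, and none otherwise.
12 = 2^2 · 3 divides 36, and φ(12) = 4.

4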